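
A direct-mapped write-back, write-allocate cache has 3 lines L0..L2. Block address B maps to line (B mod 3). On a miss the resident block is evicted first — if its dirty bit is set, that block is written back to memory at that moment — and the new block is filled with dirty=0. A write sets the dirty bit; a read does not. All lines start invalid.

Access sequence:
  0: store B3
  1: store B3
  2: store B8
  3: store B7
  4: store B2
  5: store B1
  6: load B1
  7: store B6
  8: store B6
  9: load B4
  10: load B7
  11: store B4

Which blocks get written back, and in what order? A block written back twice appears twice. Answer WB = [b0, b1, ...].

0: W B3 -> L0 miss  d=D]
1: W B3 -> L0 hit  d=D]
2: W B8 -> L2 miss  d=D]
3: W B7 -> L1 miss  d=D]
4: W B2 -> L2 miss wb->B8  d=D]
5: W B1 -> L1 miss wb->B7  d=D]
6: R B1 -> L1 hit  d=D]
7: W B6 -> L0 miss wb->B3  d=D]
8: W B6 -> L0 hit  d=D]
9: R B4 -> L1 miss wb->B1  d=-]
10: R B7 -> L1 miss  d=-]
11: W B4 -> L1 miss  d=D]

WB = [8, 7, 3, 1]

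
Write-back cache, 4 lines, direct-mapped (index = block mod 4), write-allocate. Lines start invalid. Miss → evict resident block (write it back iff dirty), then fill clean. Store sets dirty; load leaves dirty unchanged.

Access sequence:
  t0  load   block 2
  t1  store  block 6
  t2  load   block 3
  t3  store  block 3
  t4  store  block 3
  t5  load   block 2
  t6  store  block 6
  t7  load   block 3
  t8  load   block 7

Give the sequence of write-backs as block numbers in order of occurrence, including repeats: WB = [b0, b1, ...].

WB = [6, 3]

  0 | R B2 → L2 miss [-]
  1 | W B6 → L2 miss [D]
  2 | R B3 → L3 miss [-]
  3 | W B3 → L3 hit [D]
  4 | W B3 → L3 hit [D]
  5 | R B2 → L2 miss wb→B6 [-]
  6 | W B6 → L2 miss [D]
  7 | R B3 → L3 hit [D]
  8 | R B7 → L3 miss wb→B3 [-]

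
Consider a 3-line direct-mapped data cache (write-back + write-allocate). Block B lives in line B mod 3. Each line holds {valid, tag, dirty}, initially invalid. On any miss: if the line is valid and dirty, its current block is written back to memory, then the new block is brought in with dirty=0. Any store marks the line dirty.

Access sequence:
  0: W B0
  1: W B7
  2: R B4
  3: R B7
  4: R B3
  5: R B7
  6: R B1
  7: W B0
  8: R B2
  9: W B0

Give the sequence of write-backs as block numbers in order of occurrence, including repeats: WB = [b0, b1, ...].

WB = [7, 0]

0: W B0 → L0 miss [D]
1: W B7 → L1 miss [D]
2: R B4 → L1 miss wb→B7 [-]
3: R B7 → L1 miss [-]
4: R B3 → L0 miss wb→B0 [-]
5: R B7 → L1 hit [-]
6: R B1 → L1 miss [-]
7: W B0 → L0 miss [D]
8: R B2 → L2 miss [-]
9: W B0 → L0 hit [D]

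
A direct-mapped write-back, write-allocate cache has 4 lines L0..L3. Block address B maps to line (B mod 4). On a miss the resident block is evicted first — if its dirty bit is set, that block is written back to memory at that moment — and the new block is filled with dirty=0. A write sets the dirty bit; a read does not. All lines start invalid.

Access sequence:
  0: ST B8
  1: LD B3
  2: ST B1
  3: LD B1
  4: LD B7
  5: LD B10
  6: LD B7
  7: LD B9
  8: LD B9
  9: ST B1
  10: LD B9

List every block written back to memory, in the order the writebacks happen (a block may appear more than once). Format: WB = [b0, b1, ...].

WB = [1, 1]

0: W B8 → L0 miss [D]
1: R B3 → L3 miss [-]
2: W B1 → L1 miss [D]
3: R B1 → L1 hit [D]
4: R B7 → L3 miss [-]
5: R B10 → L2 miss [-]
6: R B7 → L3 hit [-]
7: R B9 → L1 miss wb→B1 [-]
8: R B9 → L1 hit [-]
9: W B1 → L1 miss [D]
10: R B9 → L1 miss wb→B1 [-]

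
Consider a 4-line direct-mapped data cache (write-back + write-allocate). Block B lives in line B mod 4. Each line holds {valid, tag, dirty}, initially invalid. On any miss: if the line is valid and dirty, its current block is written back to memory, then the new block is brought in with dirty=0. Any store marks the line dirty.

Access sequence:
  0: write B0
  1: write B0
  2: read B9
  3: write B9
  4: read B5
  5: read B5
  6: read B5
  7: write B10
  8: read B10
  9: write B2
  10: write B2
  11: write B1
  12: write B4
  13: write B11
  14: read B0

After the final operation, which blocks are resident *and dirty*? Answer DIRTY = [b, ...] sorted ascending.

DIRTY = [1, 2, 11]

0: W B0 → L0 miss [D]
1: W B0 → L0 hit [D]
2: R B9 → L1 miss [-]
3: W B9 → L1 hit [D]
4: R B5 → L1 miss wb→B9 [-]
5: R B5 → L1 hit [-]
6: R B5 → L1 hit [-]
7: W B10 → L2 miss [D]
8: R B10 → L2 hit [D]
9: W B2 → L2 miss wb→B10 [D]
10: W B2 → L2 hit [D]
11: W B1 → L1 miss [D]
12: W B4 → L0 miss wb→B0 [D]
13: W B11 → L3 miss [D]
14: R B0 → L0 miss wb→B4 [-]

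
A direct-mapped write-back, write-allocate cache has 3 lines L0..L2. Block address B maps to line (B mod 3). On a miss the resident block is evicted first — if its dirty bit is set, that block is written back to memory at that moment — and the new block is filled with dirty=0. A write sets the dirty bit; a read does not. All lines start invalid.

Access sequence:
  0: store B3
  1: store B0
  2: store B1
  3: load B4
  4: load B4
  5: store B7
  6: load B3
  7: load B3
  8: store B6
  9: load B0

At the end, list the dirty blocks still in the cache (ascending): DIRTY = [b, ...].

DIRTY = [7]

0: W B3 → L0 miss [D]
1: W B0 → L0 miss wb→B3 [D]
2: W B1 → L1 miss [D]
3: R B4 → L1 miss wb→B1 [-]
4: R B4 → L1 hit [-]
5: W B7 → L1 miss [D]
6: R B3 → L0 miss wb→B0 [-]
7: R B3 → L0 hit [-]
8: W B6 → L0 miss [D]
9: R B0 → L0 miss wb→B6 [-]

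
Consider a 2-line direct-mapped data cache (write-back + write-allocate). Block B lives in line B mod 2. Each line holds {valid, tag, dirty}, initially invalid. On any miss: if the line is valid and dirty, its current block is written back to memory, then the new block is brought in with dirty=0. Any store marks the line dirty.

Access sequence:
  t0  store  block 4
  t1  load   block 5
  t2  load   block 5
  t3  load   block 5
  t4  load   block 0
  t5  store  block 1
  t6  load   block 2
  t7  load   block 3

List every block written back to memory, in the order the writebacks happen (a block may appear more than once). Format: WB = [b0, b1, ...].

0: W B4 -> L0 miss  d=D]
1: R B5 -> L1 miss  d=-]
2: R B5 -> L1 hit  d=-]
3: R B5 -> L1 hit  d=-]
4: R B0 -> L0 miss wb->B4  d=-]
5: W B1 -> L1 miss  d=D]
6: R B2 -> L0 miss  d=-]
7: R B3 -> L1 miss wb->B1  d=-]

WB = [4, 1]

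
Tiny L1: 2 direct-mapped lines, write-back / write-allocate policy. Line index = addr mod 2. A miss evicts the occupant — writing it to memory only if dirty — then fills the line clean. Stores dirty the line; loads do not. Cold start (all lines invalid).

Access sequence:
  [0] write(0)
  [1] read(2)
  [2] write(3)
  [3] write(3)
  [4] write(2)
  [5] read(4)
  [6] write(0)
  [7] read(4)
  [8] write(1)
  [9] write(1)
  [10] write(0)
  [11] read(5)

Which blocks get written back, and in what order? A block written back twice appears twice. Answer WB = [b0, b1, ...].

0: W B0 -> L0 miss  d=D]
1: R B2 -> L0 miss wb->B0  d=-]
2: W B3 -> L1 miss  d=D]
3: W B3 -> L1 hit  d=D]
4: W B2 -> L0 hit  d=D]
5: R B4 -> L0 miss wb->B2  d=-]
6: W B0 -> L0 miss  d=D]
7: R B4 -> L0 miss wb->B0  d=-]
8: W B1 -> L1 miss wb->B3  d=D]
9: W B1 -> L1 hit  d=D]
10: W B0 -> L0 miss  d=D]
11: R B5 -> L1 miss wb->B1  d=-]

WB = [0, 2, 0, 3, 1]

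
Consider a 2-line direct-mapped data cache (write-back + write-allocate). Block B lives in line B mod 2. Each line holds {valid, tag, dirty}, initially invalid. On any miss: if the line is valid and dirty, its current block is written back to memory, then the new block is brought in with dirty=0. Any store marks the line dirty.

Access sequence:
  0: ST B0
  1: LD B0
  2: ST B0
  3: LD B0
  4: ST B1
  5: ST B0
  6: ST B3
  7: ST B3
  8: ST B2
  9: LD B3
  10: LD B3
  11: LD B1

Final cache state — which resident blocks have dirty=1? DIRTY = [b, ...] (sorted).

DIRTY = [2]

0: W B0 → L0 miss [D]
1: R B0 → L0 hit [D]
2: W B0 → L0 hit [D]
3: R B0 → L0 hit [D]
4: W B1 → L1 miss [D]
5: W B0 → L0 hit [D]
6: W B3 → L1 miss wb→B1 [D]
7: W B3 → L1 hit [D]
8: W B2 → L0 miss wb→B0 [D]
9: R B3 → L1 hit [D]
10: R B3 → L1 hit [D]
11: R B1 → L1 miss wb→B3 [-]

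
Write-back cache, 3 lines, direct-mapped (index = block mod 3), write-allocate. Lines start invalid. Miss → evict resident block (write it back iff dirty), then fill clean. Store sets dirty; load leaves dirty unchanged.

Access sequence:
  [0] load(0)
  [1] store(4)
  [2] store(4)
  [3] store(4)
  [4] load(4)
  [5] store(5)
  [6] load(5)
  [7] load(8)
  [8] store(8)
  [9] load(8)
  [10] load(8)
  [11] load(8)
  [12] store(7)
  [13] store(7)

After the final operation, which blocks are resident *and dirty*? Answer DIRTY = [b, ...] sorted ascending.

DIRTY = [7, 8]

0: R B0 → L0 miss [-]
1: W B4 → L1 miss [D]
2: W B4 → L1 hit [D]
3: W B4 → L1 hit [D]
4: R B4 → L1 hit [D]
5: W B5 → L2 miss [D]
6: R B5 → L2 hit [D]
7: R B8 → L2 miss wb→B5 [-]
8: W B8 → L2 hit [D]
9: R B8 → L2 hit [D]
10: R B8 → L2 hit [D]
11: R B8 → L2 hit [D]
12: W B7 → L1 miss wb→B4 [D]
13: W B7 → L1 hit [D]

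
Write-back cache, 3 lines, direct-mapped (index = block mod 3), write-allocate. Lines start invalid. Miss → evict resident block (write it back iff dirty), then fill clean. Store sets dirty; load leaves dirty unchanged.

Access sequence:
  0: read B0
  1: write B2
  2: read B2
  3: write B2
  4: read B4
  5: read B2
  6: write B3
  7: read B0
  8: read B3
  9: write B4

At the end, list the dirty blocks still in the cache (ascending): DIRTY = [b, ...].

0: R B0 -> L0 miss  d=-]
1: W B2 -> L2 miss  d=D]
2: R B2 -> L2 hit  d=D]
3: W B2 -> L2 hit  d=D]
4: R B4 -> L1 miss  d=-]
5: R B2 -> L2 hit  d=D]
6: W B3 -> L0 miss  d=D]
7: R B0 -> L0 miss wb->B3  d=-]
8: R B3 -> L0 miss  d=-]
9: W B4 -> L1 hit  d=D]

DIRTY = [2, 4]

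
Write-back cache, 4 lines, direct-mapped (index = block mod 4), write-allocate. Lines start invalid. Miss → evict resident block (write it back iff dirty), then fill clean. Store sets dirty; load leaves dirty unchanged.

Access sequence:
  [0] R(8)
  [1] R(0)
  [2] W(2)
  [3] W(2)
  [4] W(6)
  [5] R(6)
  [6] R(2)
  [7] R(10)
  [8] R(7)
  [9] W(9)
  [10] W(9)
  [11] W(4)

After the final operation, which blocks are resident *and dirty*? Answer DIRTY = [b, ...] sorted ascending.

0: R B8 -> L0 miss  d=-]
1: R B0 -> L0 miss  d=-]
2: W B2 -> L2 miss  d=D]
3: W B2 -> L2 hit  d=D]
4: W B6 -> L2 miss wb->B2  d=D]
5: R B6 -> L2 hit  d=D]
6: R B2 -> L2 miss wb->B6  d=-]
7: R B10 -> L2 miss  d=-]
8: R B7 -> L3 miss  d=-]
9: W B9 -> L1 miss  d=D]
10: W B9 -> L1 hit  d=D]
11: W B4 -> L0 miss  d=D]

DIRTY = [4, 9]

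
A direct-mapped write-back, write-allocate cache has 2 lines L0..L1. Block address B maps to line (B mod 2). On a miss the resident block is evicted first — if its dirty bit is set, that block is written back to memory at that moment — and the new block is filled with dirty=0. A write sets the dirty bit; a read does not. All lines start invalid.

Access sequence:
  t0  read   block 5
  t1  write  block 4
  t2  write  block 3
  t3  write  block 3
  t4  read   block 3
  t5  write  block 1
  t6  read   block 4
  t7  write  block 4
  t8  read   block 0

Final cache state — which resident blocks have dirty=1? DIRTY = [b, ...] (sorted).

DIRTY = [1]

  0 | R B5 → L1 miss [-]
  1 | W B4 → L0 miss [D]
  2 | W B3 → L1 miss [D]
  3 | W B3 → L1 hit [D]
  4 | R B3 → L1 hit [D]
  5 | W B1 → L1 miss wb→B3 [D]
  6 | R B4 → L0 hit [D]
  7 | W B4 → L0 hit [D]
  8 | R B0 → L0 miss wb→B4 [-]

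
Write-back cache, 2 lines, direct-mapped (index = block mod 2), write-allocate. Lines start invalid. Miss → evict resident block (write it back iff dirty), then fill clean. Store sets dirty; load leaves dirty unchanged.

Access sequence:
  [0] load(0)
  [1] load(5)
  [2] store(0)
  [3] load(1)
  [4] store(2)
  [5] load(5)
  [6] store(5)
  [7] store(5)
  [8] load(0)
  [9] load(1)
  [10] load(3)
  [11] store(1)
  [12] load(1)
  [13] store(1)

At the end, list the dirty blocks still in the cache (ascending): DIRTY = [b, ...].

  0 | R B0 → L0 miss [-]
  1 | R B5 → L1 miss [-]
  2 | W B0 → L0 hit [D]
  3 | R B1 → L1 miss [-]
  4 | W B2 → L0 miss wb→B0 [D]
  5 | R B5 → L1 miss [-]
  6 | W B5 → L1 hit [D]
  7 | W B5 → L1 hit [D]
  8 | R B0 → L0 miss wb→B2 [-]
  9 | R B1 → L1 miss wb→B5 [-]
  10 | R B3 → L1 miss [-]
  11 | W B1 → L1 miss [D]
  12 | R B1 → L1 hit [D]
  13 | W B1 → L1 hit [D]

DIRTY = [1]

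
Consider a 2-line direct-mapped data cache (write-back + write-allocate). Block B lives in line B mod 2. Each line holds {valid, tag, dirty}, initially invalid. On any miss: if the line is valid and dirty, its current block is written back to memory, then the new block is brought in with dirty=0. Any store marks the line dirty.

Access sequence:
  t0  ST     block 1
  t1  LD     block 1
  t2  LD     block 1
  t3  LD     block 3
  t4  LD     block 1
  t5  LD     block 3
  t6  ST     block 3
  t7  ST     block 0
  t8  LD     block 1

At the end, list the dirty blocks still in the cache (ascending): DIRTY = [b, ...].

  0 | W B1 → L1 miss [D]
  1 | R B1 → L1 hit [D]
  2 | R B1 → L1 hit [D]
  3 | R B3 → L1 miss wb→B1 [-]
  4 | R B1 → L1 miss [-]
  5 | R B3 → L1 miss [-]
  6 | W B3 → L1 hit [D]
  7 | W B0 → L0 miss [D]
  8 | R B1 → L1 miss wb→B3 [-]

DIRTY = [0]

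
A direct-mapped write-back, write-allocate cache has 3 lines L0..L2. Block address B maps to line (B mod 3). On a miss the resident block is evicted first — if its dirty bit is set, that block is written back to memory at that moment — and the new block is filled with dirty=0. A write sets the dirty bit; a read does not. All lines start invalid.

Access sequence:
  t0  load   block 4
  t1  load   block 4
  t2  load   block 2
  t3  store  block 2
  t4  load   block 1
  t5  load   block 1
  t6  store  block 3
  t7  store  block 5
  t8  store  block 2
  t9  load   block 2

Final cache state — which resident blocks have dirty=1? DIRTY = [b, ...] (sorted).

0: R B4 -> L1 miss  d=-]
1: R B4 -> L1 hit  d=-]
2: R B2 -> L2 miss  d=-]
3: W B2 -> L2 hit  d=D]
4: R B1 -> L1 miss  d=-]
5: R B1 -> L1 hit  d=-]
6: W B3 -> L0 miss  d=D]
7: W B5 -> L2 miss wb->B2  d=D]
8: W B2 -> L2 miss wb->B5  d=D]
9: R B2 -> L2 hit  d=D]

DIRTY = [2, 3]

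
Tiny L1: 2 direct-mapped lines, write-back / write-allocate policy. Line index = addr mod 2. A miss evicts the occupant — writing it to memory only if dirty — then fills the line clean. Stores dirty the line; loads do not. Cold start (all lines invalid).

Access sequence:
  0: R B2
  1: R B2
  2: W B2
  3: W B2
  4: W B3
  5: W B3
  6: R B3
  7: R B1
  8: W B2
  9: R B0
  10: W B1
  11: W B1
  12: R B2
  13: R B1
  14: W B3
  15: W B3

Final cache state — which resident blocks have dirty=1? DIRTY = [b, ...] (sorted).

DIRTY = [3]

  0 | R B2 → L0 miss [-]
  1 | R B2 → L0 hit [-]
  2 | W B2 → L0 hit [D]
  3 | W B2 → L0 hit [D]
  4 | W B3 → L1 miss [D]
  5 | W B3 → L1 hit [D]
  6 | R B3 → L1 hit [D]
  7 | R B1 → L1 miss wb→B3 [-]
  8 | W B2 → L0 hit [D]
  9 | R B0 → L0 miss wb→B2 [-]
  10 | W B1 → L1 hit [D]
  11 | W B1 → L1 hit [D]
  12 | R B2 → L0 miss [-]
  13 | R B1 → L1 hit [D]
  14 | W B3 → L1 miss wb→B1 [D]
  15 | W B3 → L1 hit [D]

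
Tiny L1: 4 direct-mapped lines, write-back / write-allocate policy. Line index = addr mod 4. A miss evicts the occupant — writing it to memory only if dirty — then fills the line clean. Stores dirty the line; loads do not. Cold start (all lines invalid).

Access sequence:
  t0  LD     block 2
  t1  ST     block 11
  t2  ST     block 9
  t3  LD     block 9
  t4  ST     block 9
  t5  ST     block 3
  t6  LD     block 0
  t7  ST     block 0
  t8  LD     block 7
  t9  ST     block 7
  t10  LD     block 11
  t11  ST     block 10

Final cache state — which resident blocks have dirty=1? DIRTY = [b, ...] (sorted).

0: R B2 → L2 miss [-]
1: W B11 → L3 miss [D]
2: W B9 → L1 miss [D]
3: R B9 → L1 hit [D]
4: W B9 → L1 hit [D]
5: W B3 → L3 miss wb→B11 [D]
6: R B0 → L0 miss [-]
7: W B0 → L0 hit [D]
8: R B7 → L3 miss wb→B3 [-]
9: W B7 → L3 hit [D]
10: R B11 → L3 miss wb→B7 [-]
11: W B10 → L2 miss [D]

DIRTY = [0, 9, 10]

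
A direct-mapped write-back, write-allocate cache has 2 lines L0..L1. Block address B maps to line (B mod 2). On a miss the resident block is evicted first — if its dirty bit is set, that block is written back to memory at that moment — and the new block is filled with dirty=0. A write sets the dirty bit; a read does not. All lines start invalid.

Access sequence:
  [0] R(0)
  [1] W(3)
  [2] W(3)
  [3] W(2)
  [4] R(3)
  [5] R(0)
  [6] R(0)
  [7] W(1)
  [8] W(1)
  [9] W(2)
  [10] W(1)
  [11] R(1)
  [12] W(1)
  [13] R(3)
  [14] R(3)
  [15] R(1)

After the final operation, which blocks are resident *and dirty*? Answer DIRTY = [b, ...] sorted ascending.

0: R B0 -> L0 miss  d=-]
1: W B3 -> L1 miss  d=D]
2: W B3 -> L1 hit  d=D]
3: W B2 -> L0 miss  d=D]
4: R B3 -> L1 hit  d=D]
5: R B0 -> L0 miss wb->B2  d=-]
6: R B0 -> L0 hit  d=-]
7: W B1 -> L1 miss wb->B3  d=D]
8: W B1 -> L1 hit  d=D]
9: W B2 -> L0 miss  d=D]
10: W B1 -> L1 hit  d=D]
11: R B1 -> L1 hit  d=D]
12: W B1 -> L1 hit  d=D]
13: R B3 -> L1 miss wb->B1  d=-]
14: R B3 -> L1 hit  d=-]
15: R B1 -> L1 miss  d=-]

DIRTY = [2]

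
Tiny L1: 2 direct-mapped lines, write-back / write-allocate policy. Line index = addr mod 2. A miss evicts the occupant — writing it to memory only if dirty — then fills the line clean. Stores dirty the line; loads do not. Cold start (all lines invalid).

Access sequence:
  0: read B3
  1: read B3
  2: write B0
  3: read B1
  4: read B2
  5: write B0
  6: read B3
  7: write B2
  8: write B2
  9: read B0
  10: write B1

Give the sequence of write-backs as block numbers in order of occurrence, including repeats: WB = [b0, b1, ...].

WB = [0, 0, 2]

0: R B3 → L1 miss [-]
1: R B3 → L1 hit [-]
2: W B0 → L0 miss [D]
3: R B1 → L1 miss [-]
4: R B2 → L0 miss wb→B0 [-]
5: W B0 → L0 miss [D]
6: R B3 → L1 miss [-]
7: W B2 → L0 miss wb→B0 [D]
8: W B2 → L0 hit [D]
9: R B0 → L0 miss wb→B2 [-]
10: W B1 → L1 miss [D]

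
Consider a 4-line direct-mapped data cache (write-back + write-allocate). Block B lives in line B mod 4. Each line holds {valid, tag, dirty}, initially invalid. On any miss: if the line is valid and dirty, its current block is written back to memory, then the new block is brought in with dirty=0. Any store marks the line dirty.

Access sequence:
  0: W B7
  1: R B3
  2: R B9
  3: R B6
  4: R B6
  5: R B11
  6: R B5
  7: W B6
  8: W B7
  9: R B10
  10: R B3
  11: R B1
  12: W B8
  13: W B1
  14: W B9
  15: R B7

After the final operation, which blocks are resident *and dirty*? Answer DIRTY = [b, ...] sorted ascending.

0: W B7 -> L3 miss  d=D]
1: R B3 -> L3 miss wb->B7  d=-]
2: R B9 -> L1 miss  d=-]
3: R B6 -> L2 miss  d=-]
4: R B6 -> L2 hit  d=-]
5: R B11 -> L3 miss  d=-]
6: R B5 -> L1 miss  d=-]
7: W B6 -> L2 hit  d=D]
8: W B7 -> L3 miss  d=D]
9: R B10 -> L2 miss wb->B6  d=-]
10: R B3 -> L3 miss wb->B7  d=-]
11: R B1 -> L1 miss  d=-]
12: W B8 -> L0 miss  d=D]
13: W B1 -> L1 hit  d=D]
14: W B9 -> L1 miss wb->B1  d=D]
15: R B7 -> L3 miss  d=-]

DIRTY = [8, 9]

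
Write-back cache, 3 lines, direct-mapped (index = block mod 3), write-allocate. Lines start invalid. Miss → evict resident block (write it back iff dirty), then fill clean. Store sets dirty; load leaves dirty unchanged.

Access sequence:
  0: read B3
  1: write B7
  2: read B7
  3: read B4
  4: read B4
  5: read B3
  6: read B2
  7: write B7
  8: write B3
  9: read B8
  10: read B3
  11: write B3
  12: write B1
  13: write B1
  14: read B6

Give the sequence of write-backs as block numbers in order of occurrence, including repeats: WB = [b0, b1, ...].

  0 | R B3 → L0 miss [-]
  1 | W B7 → L1 miss [D]
  2 | R B7 → L1 hit [D]
  3 | R B4 → L1 miss wb→B7 [-]
  4 | R B4 → L1 hit [-]
  5 | R B3 → L0 hit [-]
  6 | R B2 → L2 miss [-]
  7 | W B7 → L1 miss [D]
  8 | W B3 → L0 hit [D]
  9 | R B8 → L2 miss [-]
  10 | R B3 → L0 hit [D]
  11 | W B3 → L0 hit [D]
  12 | W B1 → L1 miss wb→B7 [D]
  13 | W B1 → L1 hit [D]
  14 | R B6 → L0 miss wb→B3 [-]

WB = [7, 7, 3]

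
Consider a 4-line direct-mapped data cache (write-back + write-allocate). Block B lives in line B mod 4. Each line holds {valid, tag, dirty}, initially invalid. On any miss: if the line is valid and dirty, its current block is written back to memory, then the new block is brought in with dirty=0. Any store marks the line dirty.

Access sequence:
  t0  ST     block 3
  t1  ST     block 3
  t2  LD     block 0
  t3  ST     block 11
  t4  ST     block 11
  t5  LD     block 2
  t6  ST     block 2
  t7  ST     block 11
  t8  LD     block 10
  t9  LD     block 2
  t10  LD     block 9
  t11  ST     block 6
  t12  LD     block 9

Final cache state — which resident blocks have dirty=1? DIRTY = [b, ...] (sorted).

DIRTY = [6, 11]

0: W B3 -> L3 miss  d=D]
1: W B3 -> L3 hit  d=D]
2: R B0 -> L0 miss  d=-]
3: W B11 -> L3 miss wb->B3  d=D]
4: W B11 -> L3 hit  d=D]
5: R B2 -> L2 miss  d=-]
6: W B2 -> L2 hit  d=D]
7: W B11 -> L3 hit  d=D]
8: R B10 -> L2 miss wb->B2  d=-]
9: R B2 -> L2 miss  d=-]
10: R B9 -> L1 miss  d=-]
11: W B6 -> L2 miss  d=D]
12: R B9 -> L1 hit  d=-]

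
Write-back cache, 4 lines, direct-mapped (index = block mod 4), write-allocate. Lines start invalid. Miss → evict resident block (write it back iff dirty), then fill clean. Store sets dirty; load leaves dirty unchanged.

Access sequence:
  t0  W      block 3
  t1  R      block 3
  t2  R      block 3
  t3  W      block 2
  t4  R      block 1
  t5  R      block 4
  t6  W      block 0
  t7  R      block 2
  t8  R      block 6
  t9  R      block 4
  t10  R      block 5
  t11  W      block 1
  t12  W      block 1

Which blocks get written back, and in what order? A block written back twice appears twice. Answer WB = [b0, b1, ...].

WB = [2, 0]

0: W B3 -> L3 miss  d=D]
1: R B3 -> L3 hit  d=D]
2: R B3 -> L3 hit  d=D]
3: W B2 -> L2 miss  d=D]
4: R B1 -> L1 miss  d=-]
5: R B4 -> L0 miss  d=-]
6: W B0 -> L0 miss  d=D]
7: R B2 -> L2 hit  d=D]
8: R B6 -> L2 miss wb->B2  d=-]
9: R B4 -> L0 miss wb->B0  d=-]
10: R B5 -> L1 miss  d=-]
11: W B1 -> L1 miss  d=D]
12: W B1 -> L1 hit  d=D]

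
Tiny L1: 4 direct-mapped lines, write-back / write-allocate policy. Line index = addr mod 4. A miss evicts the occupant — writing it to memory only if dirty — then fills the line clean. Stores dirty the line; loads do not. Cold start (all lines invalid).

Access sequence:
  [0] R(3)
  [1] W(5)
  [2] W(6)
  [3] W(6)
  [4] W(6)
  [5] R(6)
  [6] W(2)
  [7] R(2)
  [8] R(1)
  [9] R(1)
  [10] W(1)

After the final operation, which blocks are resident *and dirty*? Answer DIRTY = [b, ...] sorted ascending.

DIRTY = [1, 2]

0: R B3 → L3 miss [-]
1: W B5 → L1 miss [D]
2: W B6 → L2 miss [D]
3: W B6 → L2 hit [D]
4: W B6 → L2 hit [D]
5: R B6 → L2 hit [D]
6: W B2 → L2 miss wb→B6 [D]
7: R B2 → L2 hit [D]
8: R B1 → L1 miss wb→B5 [-]
9: R B1 → L1 hit [-]
10: W B1 → L1 hit [D]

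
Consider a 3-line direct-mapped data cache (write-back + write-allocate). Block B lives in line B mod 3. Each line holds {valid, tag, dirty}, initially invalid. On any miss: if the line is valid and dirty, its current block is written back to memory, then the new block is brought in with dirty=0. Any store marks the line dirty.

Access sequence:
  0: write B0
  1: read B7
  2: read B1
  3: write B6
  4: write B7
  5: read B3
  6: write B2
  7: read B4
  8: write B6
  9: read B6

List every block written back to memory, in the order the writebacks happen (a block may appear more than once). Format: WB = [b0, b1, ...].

WB = [0, 6, 7]

0: W B0 -> L0 miss  d=D]
1: R B7 -> L1 miss  d=-]
2: R B1 -> L1 miss  d=-]
3: W B6 -> L0 miss wb->B0  d=D]
4: W B7 -> L1 miss  d=D]
5: R B3 -> L0 miss wb->B6  d=-]
6: W B2 -> L2 miss  d=D]
7: R B4 -> L1 miss wb->B7  d=-]
8: W B6 -> L0 miss  d=D]
9: R B6 -> L0 hit  d=D]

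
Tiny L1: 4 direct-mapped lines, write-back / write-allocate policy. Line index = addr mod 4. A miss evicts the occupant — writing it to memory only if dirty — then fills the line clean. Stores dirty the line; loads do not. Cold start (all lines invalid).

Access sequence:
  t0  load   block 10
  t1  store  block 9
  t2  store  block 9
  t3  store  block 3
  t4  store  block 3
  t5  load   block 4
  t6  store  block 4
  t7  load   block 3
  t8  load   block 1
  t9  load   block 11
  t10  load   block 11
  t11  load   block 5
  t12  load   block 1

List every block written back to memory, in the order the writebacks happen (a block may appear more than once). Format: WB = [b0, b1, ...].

  0 | R B10 → L2 miss [-]
  1 | W B9 → L1 miss [D]
  2 | W B9 → L1 hit [D]
  3 | W B3 → L3 miss [D]
  4 | W B3 → L3 hit [D]
  5 | R B4 → L0 miss [-]
  6 | W B4 → L0 hit [D]
  7 | R B3 → L3 hit [D]
  8 | R B1 → L1 miss wb→B9 [-]
  9 | R B11 → L3 miss wb→B3 [-]
  10 | R B11 → L3 hit [-]
  11 | R B5 → L1 miss [-]
  12 | R B1 → L1 miss [-]

WB = [9, 3]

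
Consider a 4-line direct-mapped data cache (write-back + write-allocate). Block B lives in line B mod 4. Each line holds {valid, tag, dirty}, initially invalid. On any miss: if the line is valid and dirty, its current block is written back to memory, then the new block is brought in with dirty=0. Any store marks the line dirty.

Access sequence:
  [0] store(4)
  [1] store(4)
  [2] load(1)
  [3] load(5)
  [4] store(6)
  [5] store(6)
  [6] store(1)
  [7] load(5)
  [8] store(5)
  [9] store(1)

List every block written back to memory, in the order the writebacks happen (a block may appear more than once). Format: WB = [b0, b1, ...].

0: W B4 → L0 miss [D]
1: W B4 → L0 hit [D]
2: R B1 → L1 miss [-]
3: R B5 → L1 miss [-]
4: W B6 → L2 miss [D]
5: W B6 → L2 hit [D]
6: W B1 → L1 miss [D]
7: R B5 → L1 miss wb→B1 [-]
8: W B5 → L1 hit [D]
9: W B1 → L1 miss wb→B5 [D]

WB = [1, 5]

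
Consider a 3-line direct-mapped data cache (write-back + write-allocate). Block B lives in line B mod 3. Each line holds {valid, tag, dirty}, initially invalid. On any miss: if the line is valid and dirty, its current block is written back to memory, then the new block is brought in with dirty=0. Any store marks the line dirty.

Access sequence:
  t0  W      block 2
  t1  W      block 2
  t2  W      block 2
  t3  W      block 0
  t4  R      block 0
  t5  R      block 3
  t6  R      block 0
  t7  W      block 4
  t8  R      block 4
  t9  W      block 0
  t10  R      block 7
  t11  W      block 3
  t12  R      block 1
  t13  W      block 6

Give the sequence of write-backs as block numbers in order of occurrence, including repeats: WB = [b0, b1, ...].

0: W B2 → L2 miss [D]
1: W B2 → L2 hit [D]
2: W B2 → L2 hit [D]
3: W B0 → L0 miss [D]
4: R B0 → L0 hit [D]
5: R B3 → L0 miss wb→B0 [-]
6: R B0 → L0 miss [-]
7: W B4 → L1 miss [D]
8: R B4 → L1 hit [D]
9: W B0 → L0 hit [D]
10: R B7 → L1 miss wb→B4 [-]
11: W B3 → L0 miss wb→B0 [D]
12: R B1 → L1 miss [-]
13: W B6 → L0 miss wb→B3 [D]

WB = [0, 4, 0, 3]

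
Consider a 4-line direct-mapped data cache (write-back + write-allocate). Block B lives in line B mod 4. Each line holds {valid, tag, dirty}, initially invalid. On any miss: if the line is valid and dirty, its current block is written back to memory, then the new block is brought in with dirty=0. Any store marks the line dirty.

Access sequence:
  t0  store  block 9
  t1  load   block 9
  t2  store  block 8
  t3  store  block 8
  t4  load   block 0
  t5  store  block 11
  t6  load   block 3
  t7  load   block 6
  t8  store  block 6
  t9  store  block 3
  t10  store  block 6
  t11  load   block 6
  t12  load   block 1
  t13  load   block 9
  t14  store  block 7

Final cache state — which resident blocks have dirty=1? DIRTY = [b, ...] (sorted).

0: W B9 -> L1 miss  d=D]
1: R B9 -> L1 hit  d=D]
2: W B8 -> L0 miss  d=D]
3: W B8 -> L0 hit  d=D]
4: R B0 -> L0 miss wb->B8  d=-]
5: W B11 -> L3 miss  d=D]
6: R B3 -> L3 miss wb->B11  d=-]
7: R B6 -> L2 miss  d=-]
8: W B6 -> L2 hit  d=D]
9: W B3 -> L3 hit  d=D]
10: W B6 -> L2 hit  d=D]
11: R B6 -> L2 hit  d=D]
12: R B1 -> L1 miss wb->B9  d=-]
13: R B9 -> L1 miss  d=-]
14: W B7 -> L3 miss wb->B3  d=D]

DIRTY = [6, 7]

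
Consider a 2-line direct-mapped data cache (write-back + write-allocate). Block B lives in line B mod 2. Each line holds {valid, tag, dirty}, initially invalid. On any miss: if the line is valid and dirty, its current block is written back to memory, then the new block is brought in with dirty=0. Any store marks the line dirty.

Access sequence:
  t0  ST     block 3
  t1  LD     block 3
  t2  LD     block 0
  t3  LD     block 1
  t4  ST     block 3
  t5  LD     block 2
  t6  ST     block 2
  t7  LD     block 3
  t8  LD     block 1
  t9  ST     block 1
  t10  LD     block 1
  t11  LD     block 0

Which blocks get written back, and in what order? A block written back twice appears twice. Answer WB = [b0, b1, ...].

0: W B3 -> L1 miss  d=D]
1: R B3 -> L1 hit  d=D]
2: R B0 -> L0 miss  d=-]
3: R B1 -> L1 miss wb->B3  d=-]
4: W B3 -> L1 miss  d=D]
5: R B2 -> L0 miss  d=-]
6: W B2 -> L0 hit  d=D]
7: R B3 -> L1 hit  d=D]
8: R B1 -> L1 miss wb->B3  d=-]
9: W B1 -> L1 hit  d=D]
10: R B1 -> L1 hit  d=D]
11: R B0 -> L0 miss wb->B2  d=-]

WB = [3, 3, 2]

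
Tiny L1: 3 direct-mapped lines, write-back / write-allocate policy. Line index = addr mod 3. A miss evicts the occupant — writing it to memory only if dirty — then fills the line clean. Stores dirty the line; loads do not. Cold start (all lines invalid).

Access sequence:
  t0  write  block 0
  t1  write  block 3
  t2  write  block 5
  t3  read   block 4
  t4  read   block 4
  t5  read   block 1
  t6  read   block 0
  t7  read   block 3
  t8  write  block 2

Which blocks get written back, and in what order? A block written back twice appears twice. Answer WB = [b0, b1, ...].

0: W B0 -> L0 miss  d=D]
1: W B3 -> L0 miss wb->B0  d=D]
2: W B5 -> L2 miss  d=D]
3: R B4 -> L1 miss  d=-]
4: R B4 -> L1 hit  d=-]
5: R B1 -> L1 miss  d=-]
6: R B0 -> L0 miss wb->B3  d=-]
7: R B3 -> L0 miss  d=-]
8: W B2 -> L2 miss wb->B5  d=D]

WB = [0, 3, 5]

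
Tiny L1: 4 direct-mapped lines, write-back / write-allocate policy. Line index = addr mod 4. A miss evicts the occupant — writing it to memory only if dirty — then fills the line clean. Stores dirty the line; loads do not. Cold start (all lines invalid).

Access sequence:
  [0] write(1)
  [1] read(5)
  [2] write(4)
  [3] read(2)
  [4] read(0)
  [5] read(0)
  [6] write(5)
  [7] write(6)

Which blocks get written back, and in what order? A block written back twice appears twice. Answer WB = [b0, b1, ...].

WB = [1, 4]

  0 | W B1 → L1 miss [D]
  1 | R B5 → L1 miss wb→B1 [-]
  2 | W B4 → L0 miss [D]
  3 | R B2 → L2 miss [-]
  4 | R B0 → L0 miss wb→B4 [-]
  5 | R B0 → L0 hit [-]
  6 | W B5 → L1 hit [D]
  7 | W B6 → L2 miss [D]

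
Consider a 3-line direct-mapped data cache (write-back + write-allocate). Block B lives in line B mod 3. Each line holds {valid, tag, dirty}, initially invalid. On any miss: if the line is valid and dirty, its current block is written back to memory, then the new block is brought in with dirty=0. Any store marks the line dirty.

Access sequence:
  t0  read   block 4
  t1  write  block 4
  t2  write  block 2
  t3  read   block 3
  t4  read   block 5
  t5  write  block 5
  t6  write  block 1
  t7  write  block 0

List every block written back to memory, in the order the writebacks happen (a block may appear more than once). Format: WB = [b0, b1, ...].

  0 | R B4 → L1 miss [-]
  1 | W B4 → L1 hit [D]
  2 | W B2 → L2 miss [D]
  3 | R B3 → L0 miss [-]
  4 | R B5 → L2 miss wb→B2 [-]
  5 | W B5 → L2 hit [D]
  6 | W B1 → L1 miss wb→B4 [D]
  7 | W B0 → L0 miss [D]

WB = [2, 4]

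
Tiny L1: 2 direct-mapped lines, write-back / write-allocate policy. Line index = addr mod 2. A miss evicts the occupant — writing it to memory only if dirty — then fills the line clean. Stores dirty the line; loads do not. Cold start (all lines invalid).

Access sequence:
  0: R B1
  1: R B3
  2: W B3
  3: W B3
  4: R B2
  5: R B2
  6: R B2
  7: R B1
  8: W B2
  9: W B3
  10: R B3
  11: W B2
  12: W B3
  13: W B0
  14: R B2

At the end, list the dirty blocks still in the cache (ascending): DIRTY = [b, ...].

0: R B1 → L1 miss [-]
1: R B3 → L1 miss [-]
2: W B3 → L1 hit [D]
3: W B3 → L1 hit [D]
4: R B2 → L0 miss [-]
5: R B2 → L0 hit [-]
6: R B2 → L0 hit [-]
7: R B1 → L1 miss wb→B3 [-]
8: W B2 → L0 hit [D]
9: W B3 → L1 miss [D]
10: R B3 → L1 hit [D]
11: W B2 → L0 hit [D]
12: W B3 → L1 hit [D]
13: W B0 → L0 miss wb→B2 [D]
14: R B2 → L0 miss wb→B0 [-]

DIRTY = [3]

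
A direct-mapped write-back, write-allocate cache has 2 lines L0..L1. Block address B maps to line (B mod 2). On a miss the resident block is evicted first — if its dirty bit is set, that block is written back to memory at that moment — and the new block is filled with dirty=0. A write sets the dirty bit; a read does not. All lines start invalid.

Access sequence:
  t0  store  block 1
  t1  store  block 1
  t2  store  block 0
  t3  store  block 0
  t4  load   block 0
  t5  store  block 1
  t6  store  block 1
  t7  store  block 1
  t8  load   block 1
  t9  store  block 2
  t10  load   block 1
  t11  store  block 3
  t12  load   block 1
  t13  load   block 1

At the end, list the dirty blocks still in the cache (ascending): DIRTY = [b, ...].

  0 | W B1 → L1 miss [D]
  1 | W B1 → L1 hit [D]
  2 | W B0 → L0 miss [D]
  3 | W B0 → L0 hit [D]
  4 | R B0 → L0 hit [D]
  5 | W B1 → L1 hit [D]
  6 | W B1 → L1 hit [D]
  7 | W B1 → L1 hit [D]
  8 | R B1 → L1 hit [D]
  9 | W B2 → L0 miss wb→B0 [D]
  10 | R B1 → L1 hit [D]
  11 | W B3 → L1 miss wb→B1 [D]
  12 | R B1 → L1 miss wb→B3 [-]
  13 | R B1 → L1 hit [-]

DIRTY = [2]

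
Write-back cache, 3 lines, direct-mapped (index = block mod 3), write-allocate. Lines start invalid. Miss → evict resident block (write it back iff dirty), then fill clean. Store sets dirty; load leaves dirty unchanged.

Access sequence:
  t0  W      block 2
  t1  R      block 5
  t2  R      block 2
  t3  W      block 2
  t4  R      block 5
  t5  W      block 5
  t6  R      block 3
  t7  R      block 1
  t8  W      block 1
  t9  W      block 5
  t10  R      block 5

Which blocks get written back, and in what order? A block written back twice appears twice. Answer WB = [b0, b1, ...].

WB = [2, 2]

  0 | W B2 → L2 miss [D]
  1 | R B5 → L2 miss wb→B2 [-]
  2 | R B2 → L2 miss [-]
  3 | W B2 → L2 hit [D]
  4 | R B5 → L2 miss wb→B2 [-]
  5 | W B5 → L2 hit [D]
  6 | R B3 → L0 miss [-]
  7 | R B1 → L1 miss [-]
  8 | W B1 → L1 hit [D]
  9 | W B5 → L2 hit [D]
  10 | R B5 → L2 hit [D]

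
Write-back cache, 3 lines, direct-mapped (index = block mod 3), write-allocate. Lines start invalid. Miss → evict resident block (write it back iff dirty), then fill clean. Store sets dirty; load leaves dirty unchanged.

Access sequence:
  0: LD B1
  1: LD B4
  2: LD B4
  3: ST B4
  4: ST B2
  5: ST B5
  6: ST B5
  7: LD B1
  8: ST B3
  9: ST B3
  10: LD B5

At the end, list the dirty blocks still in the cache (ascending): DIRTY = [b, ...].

  0 | R B1 → L1 miss [-]
  1 | R B4 → L1 miss [-]
  2 | R B4 → L1 hit [-]
  3 | W B4 → L1 hit [D]
  4 | W B2 → L2 miss [D]
  5 | W B5 → L2 miss wb→B2 [D]
  6 | W B5 → L2 hit [D]
  7 | R B1 → L1 miss wb→B4 [-]
  8 | W B3 → L0 miss [D]
  9 | W B3 → L0 hit [D]
  10 | R B5 → L2 hit [D]

DIRTY = [3, 5]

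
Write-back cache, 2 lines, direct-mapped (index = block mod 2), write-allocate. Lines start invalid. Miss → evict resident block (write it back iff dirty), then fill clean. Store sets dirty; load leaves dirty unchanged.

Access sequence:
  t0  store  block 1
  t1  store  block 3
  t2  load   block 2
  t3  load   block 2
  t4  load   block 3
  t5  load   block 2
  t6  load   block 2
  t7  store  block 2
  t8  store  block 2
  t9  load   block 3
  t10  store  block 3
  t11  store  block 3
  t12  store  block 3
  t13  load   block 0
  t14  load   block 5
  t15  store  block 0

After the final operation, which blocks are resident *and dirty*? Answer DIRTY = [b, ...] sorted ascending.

0: W B1 → L1 miss [D]
1: W B3 → L1 miss wb→B1 [D]
2: R B2 → L0 miss [-]
3: R B2 → L0 hit [-]
4: R B3 → L1 hit [D]
5: R B2 → L0 hit [-]
6: R B2 → L0 hit [-]
7: W B2 → L0 hit [D]
8: W B2 → L0 hit [D]
9: R B3 → L1 hit [D]
10: W B3 → L1 hit [D]
11: W B3 → L1 hit [D]
12: W B3 → L1 hit [D]
13: R B0 → L0 miss wb→B2 [-]
14: R B5 → L1 miss wb→B3 [-]
15: W B0 → L0 hit [D]

DIRTY = [0]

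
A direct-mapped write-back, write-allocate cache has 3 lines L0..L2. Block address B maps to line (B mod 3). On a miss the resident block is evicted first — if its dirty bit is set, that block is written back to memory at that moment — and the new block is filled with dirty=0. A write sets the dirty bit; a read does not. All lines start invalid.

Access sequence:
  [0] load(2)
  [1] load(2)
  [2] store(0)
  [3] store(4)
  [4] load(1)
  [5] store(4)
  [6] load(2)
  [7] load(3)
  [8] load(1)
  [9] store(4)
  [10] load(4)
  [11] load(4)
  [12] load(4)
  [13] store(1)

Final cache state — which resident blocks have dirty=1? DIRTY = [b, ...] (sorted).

DIRTY = [1]

  0 | R B2 → L2 miss [-]
  1 | R B2 → L2 hit [-]
  2 | W B0 → L0 miss [D]
  3 | W B4 → L1 miss [D]
  4 | R B1 → L1 miss wb→B4 [-]
  5 | W B4 → L1 miss [D]
  6 | R B2 → L2 hit [-]
  7 | R B3 → L0 miss wb→B0 [-]
  8 | R B1 → L1 miss wb→B4 [-]
  9 | W B4 → L1 miss [D]
  10 | R B4 → L1 hit [D]
  11 | R B4 → L1 hit [D]
  12 | R B4 → L1 hit [D]
  13 | W B1 → L1 miss wb→B4 [D]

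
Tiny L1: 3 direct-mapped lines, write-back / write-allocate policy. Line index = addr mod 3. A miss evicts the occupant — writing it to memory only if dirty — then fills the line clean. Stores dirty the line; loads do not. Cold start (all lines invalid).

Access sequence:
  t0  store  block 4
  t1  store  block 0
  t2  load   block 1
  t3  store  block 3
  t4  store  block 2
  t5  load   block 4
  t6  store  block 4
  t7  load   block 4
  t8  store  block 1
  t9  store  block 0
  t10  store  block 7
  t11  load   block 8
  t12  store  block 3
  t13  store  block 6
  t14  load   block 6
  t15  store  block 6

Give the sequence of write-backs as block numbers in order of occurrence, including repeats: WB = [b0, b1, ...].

0: W B4 → L1 miss [D]
1: W B0 → L0 miss [D]
2: R B1 → L1 miss wb→B4 [-]
3: W B3 → L0 miss wb→B0 [D]
4: W B2 → L2 miss [D]
5: R B4 → L1 miss [-]
6: W B4 → L1 hit [D]
7: R B4 → L1 hit [D]
8: W B1 → L1 miss wb→B4 [D]
9: W B0 → L0 miss wb→B3 [D]
10: W B7 → L1 miss wb→B1 [D]
11: R B8 → L2 miss wb→B2 [-]
12: W B3 → L0 miss wb→B0 [D]
13: W B6 → L0 miss wb→B3 [D]
14: R B6 → L0 hit [D]
15: W B6 → L0 hit [D]

WB = [4, 0, 4, 3, 1, 2, 0, 3]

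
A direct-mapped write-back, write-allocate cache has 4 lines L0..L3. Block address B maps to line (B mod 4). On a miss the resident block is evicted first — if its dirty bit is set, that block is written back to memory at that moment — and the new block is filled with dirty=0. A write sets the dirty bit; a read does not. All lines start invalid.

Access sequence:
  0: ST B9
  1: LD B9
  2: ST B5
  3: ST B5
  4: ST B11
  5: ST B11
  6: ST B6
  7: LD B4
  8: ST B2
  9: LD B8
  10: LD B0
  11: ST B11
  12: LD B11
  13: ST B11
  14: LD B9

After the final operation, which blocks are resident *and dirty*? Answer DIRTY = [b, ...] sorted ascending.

0: W B9 → L1 miss [D]
1: R B9 → L1 hit [D]
2: W B5 → L1 miss wb→B9 [D]
3: W B5 → L1 hit [D]
4: W B11 → L3 miss [D]
5: W B11 → L3 hit [D]
6: W B6 → L2 miss [D]
7: R B4 → L0 miss [-]
8: W B2 → L2 miss wb→B6 [D]
9: R B8 → L0 miss [-]
10: R B0 → L0 miss [-]
11: W B11 → L3 hit [D]
12: R B11 → L3 hit [D]
13: W B11 → L3 hit [D]
14: R B9 → L1 miss wb→B5 [-]

DIRTY = [2, 11]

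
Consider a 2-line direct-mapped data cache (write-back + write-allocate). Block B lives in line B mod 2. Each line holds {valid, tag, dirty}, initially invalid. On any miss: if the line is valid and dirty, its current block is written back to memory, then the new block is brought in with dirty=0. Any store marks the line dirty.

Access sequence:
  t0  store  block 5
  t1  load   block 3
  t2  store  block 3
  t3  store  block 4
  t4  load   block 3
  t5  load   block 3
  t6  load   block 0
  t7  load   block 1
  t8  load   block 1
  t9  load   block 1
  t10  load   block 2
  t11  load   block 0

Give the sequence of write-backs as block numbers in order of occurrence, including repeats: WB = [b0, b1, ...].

  0 | W B5 → L1 miss [D]
  1 | R B3 → L1 miss wb→B5 [-]
  2 | W B3 → L1 hit [D]
  3 | W B4 → L0 miss [D]
  4 | R B3 → L1 hit [D]
  5 | R B3 → L1 hit [D]
  6 | R B0 → L0 miss wb→B4 [-]
  7 | R B1 → L1 miss wb→B3 [-]
  8 | R B1 → L1 hit [-]
  9 | R B1 → L1 hit [-]
  10 | R B2 → L0 miss [-]
  11 | R B0 → L0 miss [-]

WB = [5, 4, 3]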